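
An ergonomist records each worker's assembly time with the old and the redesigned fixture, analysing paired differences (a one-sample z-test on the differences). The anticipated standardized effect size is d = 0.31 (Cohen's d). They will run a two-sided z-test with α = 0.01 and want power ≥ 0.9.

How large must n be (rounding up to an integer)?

Set Φ(δ − 2.576) = 0.9; then δ − 2.576 = Φ⁻¹(0.9) = 1.282, giving δ = 3.857.
(The Φ(−δ − z_{α/2}) term is vanishingly small for δ > 0 and is dropped in the standard sample-size formula.)
δ = d·√n ⇒ n = (δ/d)² = (3.857 / 0.31)² = 154.83.
Rounding up, n = 155.

n = 155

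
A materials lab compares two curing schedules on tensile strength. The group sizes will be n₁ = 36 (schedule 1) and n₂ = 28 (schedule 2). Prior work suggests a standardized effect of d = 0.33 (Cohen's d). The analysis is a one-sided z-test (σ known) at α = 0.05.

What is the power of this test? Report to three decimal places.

Power ≈ 0.369

Noncentrality parameter: δ = d / √(1/n₁ + 1/n₂) = 0.33 / √(1/36 + 1/28) = 1.3096
One-sided α = 0.05 → critical value z_{0.05} = 1.645.
Power = Φ(δ − 1.645) = Φ(-0.335) = 0.3687.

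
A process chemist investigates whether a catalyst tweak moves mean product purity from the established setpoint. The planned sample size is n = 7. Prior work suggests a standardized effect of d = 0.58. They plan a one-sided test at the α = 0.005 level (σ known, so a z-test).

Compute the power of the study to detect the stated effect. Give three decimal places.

Noncentrality parameter: δ = d·√n = 0.58 × √7 = 1.5345
One-sided α = 0.005 → critical value z_{0.005} = 2.576.
Power = Φ(δ − 2.576) = Φ(-1.041) = 0.1489.

Power ≈ 0.149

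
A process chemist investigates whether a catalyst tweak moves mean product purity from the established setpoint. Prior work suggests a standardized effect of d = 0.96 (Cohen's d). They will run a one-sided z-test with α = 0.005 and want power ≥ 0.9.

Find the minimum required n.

Set Φ(δ − 2.576) = 0.9; then δ − 2.576 = Φ⁻¹(0.9) = 1.282, giving δ = 3.857.
δ = d·√n ⇒ n = (δ/d)² = (3.857 / 0.96)² = 16.15.
Rounding up, n = 17.

n = 17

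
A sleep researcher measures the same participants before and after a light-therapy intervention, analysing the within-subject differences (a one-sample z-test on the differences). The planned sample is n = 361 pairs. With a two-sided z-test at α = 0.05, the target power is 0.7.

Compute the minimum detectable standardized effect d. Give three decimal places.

d ≈ 0.131

Need Φ(δ − 1.960) = 0.7, so δ = 1.960 + 0.524 = 2.484.
(The second rejection-region term Φ(−δ − z_{α/2}) is negligible and dropped.)
δ = d·√n ⇒ d = δ/√n = 2.484/√361 = 0.1308.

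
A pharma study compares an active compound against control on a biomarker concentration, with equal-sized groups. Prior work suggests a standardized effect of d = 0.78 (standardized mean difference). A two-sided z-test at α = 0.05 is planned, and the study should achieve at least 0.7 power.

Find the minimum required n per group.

For power 0.7 need Φ(δ − z_{0.025}) = 0.7, so δ = z_{0.025} + z_{0.30} = 1.960 + 0.524 = 2.484.
(Ignoring the negligible lower-tail rejection probability gives the usual closed-form inversion.)
δ = d·√(n/2) ⇒ n = 2(δ/d)² = 2 × (2.484 / 0.78)² = 20.29.
Round up to the next whole unit.

n = 21 per group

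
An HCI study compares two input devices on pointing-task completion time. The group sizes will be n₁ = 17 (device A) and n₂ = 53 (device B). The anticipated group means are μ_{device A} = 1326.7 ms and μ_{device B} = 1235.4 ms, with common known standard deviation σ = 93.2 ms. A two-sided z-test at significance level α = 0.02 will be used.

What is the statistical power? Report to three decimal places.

Standardized effect: d = |μ_{device A} − μ_{device B}| / σ = |1326.7 − 1235.4| / 93.2 = 0.9796
Noncentrality parameter: δ = d / √(1/n₁ + 1/n₂) = 0.9796 / √(1/17 + 1/53) = 3.5145
Two-sided α = 0.02 → critical value z_{0.01} = 2.326.
Power = Φ(δ − 2.326) + Φ(−δ − 2.326) = Φ(1.188) + Φ(-5.841) = 0.8826 + 0.0000 = 0.8826.

Power ≈ 0.883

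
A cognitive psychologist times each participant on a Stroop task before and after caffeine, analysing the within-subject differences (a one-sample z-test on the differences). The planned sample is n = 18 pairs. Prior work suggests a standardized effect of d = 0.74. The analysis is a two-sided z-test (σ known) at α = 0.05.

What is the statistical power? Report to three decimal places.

Power ≈ 0.881

Noncentrality parameter: λ = d·√n = 0.74 × √18 = 3.1396
Two-sided α = 0.05 → critical value z_{0.025} = 1.960.
Power = Φ(λ − 1.960) + Φ(−λ − 1.960) = Φ(1.180) + Φ(-5.100) = 0.8809 + 0.0000 = 0.8809.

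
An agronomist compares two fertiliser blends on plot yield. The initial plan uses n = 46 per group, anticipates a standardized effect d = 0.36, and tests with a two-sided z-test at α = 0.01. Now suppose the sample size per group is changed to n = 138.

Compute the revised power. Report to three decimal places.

Power ≈ 0.661

With n = 138 per group: δ = d·√(n/2) = 0.36 × √(138/2) = 2.9904. Critical value z_{0.005} = 2.576.
Revised power = Φ(δ − 2.576) + Φ(−δ − 2.576) = Φ(0.415) + Φ(-5.566) = 0.6608 + 0.0000 = 0.6608.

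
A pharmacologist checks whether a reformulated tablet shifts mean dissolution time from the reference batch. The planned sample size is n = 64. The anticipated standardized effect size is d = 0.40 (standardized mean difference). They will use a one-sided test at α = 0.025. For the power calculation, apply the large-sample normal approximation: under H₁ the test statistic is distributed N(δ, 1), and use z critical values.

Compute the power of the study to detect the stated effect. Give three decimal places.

Power ≈ 0.893

Noncentrality parameter: δ = d·√n = 0.40 × √64 = 3.2000
Critical value for a one-sided test at α = 0.025: z_α = 1.960.
Power = Φ(δ − 1.960) = Φ(1.240) = 0.8925.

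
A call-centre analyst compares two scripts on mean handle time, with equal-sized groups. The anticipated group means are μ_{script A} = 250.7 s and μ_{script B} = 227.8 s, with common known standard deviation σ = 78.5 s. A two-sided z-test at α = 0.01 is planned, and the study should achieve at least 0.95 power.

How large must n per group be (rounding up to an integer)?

Standardized effect: d = |μ_{script A} − μ_{script B}| / σ = |250.7 − 227.8| / 78.5 = 0.2917
Set Φ(δ − 2.576) = 0.95; then δ − 2.576 = Φ⁻¹(0.95) = 1.645, giving δ = 4.221.
(Ignoring the negligible lower-tail rejection probability gives the usual closed-form inversion.)
δ = d·√(n/2) ⇒ n = 2(δ/d)² = 2 × (4.221 / 0.2917)² = 418.66.
Round up to the next whole unit.

n = 419 per group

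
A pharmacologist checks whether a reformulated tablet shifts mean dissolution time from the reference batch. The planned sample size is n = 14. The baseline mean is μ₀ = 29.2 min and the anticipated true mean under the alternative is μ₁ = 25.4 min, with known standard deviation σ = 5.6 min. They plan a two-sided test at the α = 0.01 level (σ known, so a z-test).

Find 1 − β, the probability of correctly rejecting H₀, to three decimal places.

Power ≈ 0.485

Standardized effect: d = |μ₁ − μ₀| / σ = |25.4 − 29.2| / 5.6 = 0.6786
Noncentrality parameter: δ = d·√n = 0.6786 × √14 = 2.5390
Critical value for a two-sided test at α = 0.01: z_{α/2} = 2.576.
Power = Φ(δ − 2.576) + Φ(−δ − 2.576) = Φ(-0.037) + Φ(-5.115) = 0.4853 + 0.0000 = 0.4853.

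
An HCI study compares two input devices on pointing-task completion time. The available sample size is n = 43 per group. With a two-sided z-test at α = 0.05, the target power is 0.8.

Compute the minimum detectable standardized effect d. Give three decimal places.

Required noncentrality: δ = z_{0.025} + z_{0.20} = 1.960 + 0.842 = 2.802.
(The second rejection-region term Φ(−δ − z_{α/2}) is negligible and dropped.)
δ = d·√(n/2) ⇒ d = δ/√(n/2) = 2.802/√(43/2) = 0.6042.

d ≈ 0.604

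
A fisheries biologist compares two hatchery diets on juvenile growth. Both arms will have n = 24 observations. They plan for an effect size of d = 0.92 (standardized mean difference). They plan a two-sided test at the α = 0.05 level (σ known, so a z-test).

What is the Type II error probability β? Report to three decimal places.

Noncentrality parameter: δ = d·√(n/2) = 0.92 × √(24/2) = 3.1870
Critical value for a two-sided test at α = 0.05: z_{α/2} = 1.960.
Power = Φ(δ − 1.960) + Φ(−δ − 1.960) = Φ(1.227) + Φ(-5.147) = 0.8901 + 0.0000 = 0.8901.
Type II error: β = 1 − power = 1 − 0.8901 = 0.1099.

β ≈ 0.110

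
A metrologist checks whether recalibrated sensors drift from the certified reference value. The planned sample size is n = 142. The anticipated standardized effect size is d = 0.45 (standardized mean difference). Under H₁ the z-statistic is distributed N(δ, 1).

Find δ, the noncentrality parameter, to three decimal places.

δ ≈ 5.362

δ = d·√n = 0.45 × √142 = 5.3624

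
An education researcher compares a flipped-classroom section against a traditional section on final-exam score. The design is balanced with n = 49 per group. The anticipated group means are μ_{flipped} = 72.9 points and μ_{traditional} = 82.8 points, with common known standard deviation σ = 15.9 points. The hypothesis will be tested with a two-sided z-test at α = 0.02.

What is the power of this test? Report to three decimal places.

Standardized effect: d = |μ_{flipped} − μ_{traditional}| / σ = |72.9 − 82.8| / 15.9 = 0.6226
Noncentrality parameter: λ = d·√(n/2) = 0.6226 × √(49/2) = 3.0819
Critical value for a two-sided test at α = 0.02: z_{α/2} = 2.326.
Power = Φ(λ − 2.326) + Φ(−λ − 2.326) = Φ(0.756) + Φ(-5.408) = 0.7750 + 0.0000 = 0.7750.

Power ≈ 0.775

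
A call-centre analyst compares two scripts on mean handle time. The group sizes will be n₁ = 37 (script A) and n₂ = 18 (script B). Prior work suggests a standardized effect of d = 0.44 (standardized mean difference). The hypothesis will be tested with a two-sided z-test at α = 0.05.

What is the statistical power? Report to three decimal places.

Power ≈ 0.334

Noncentrality parameter: δ = d / √(1/n₁ + 1/n₂) = 0.44 / √(1/37 + 1/18) = 1.5311
Critical value for a two-sided test at α = 0.05: z_{α/2} = 1.960.
Power = Φ(δ − 1.960) + Φ(−δ − 1.960) = Φ(-0.429) + Φ(-3.491) = 0.3340 + 0.0002 = 0.3343.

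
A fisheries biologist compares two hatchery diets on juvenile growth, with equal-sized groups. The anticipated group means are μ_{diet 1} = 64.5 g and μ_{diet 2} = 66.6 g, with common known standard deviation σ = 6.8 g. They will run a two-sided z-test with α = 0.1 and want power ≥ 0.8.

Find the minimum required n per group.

Standardized effect: d = |μ_{diet 1} − μ_{diet 2}| / σ = |64.5 − 66.6| / 6.8 = 0.3088
For power 0.8 need Φ(δ − z_{0.05}) = 0.8, so δ = z_{0.05} + z_{0.20} = 1.645 + 0.842 = 2.486.
(For δ > 0 the lower-tail rejection region contributes negligibly to power, so the one-term inversion is standard.)
δ = d·√(n/2) ⇒ n = 2(δ/d)² = 2 × (2.486 / 0.3088)² = 129.65.
Rounding up, n = 130 per group.

n = 130 per group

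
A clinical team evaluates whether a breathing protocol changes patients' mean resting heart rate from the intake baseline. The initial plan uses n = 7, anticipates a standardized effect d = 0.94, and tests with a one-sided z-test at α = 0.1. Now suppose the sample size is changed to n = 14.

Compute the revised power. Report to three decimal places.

Power ≈ 0.987

With n = 14: δ = d·√n = 0.94 × √14 = 3.5172. Critical value z_{0.1} = 1.282.
Revised power = P(Z > 1.282 − δ) = Φ(2.236) = 0.9873.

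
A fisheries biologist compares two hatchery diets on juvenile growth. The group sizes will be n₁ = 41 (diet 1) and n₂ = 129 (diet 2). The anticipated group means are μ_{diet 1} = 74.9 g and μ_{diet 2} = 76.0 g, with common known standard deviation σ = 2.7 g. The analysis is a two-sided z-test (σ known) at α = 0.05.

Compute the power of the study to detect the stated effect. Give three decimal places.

Standardized effect: d = |μ_{diet 1} − μ_{diet 2}| / σ = |74.9 − 76.0| / 2.7 = 0.4074
Noncentrality parameter: δ = d / √(1/n₁ + 1/n₂) = 0.4074 / √(1/41 + 1/129) = 2.2724
Critical value for a two-sided test at α = 0.05: z_{α/2} = 1.960.
Power = Φ(δ − 1.960) + Φ(−δ − 1.960) = Φ(0.312) + Φ(-4.232) = 0.6227 + 0.0000 = 0.6227.

Power ≈ 0.623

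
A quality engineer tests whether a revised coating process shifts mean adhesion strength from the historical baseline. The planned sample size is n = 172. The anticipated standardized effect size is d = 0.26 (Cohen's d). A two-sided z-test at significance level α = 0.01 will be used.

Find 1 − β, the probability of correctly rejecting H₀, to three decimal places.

Power ≈ 0.798

Noncentrality parameter: δ = d·√n = 0.26 × √172 = 3.4099
Two-sided α = 0.01 → critical value z_{0.005} = 2.576.
Power = Φ(δ − 2.576) + Φ(−δ − 2.576) = Φ(0.834) + Φ(-5.986) = 0.7979 + 0.0000 = 0.7979.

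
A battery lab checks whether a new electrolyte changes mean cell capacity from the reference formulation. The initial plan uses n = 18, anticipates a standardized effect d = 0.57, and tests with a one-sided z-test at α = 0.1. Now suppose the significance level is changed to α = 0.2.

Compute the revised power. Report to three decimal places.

Power ≈ 0.943

δ = d·√n = 0.57 × √18 = 2.4183 (unchanged). New critical value: z_{0.2} = 0.842.
Revised power = Φ(δ − 0.842) = Φ(1.577) = 0.9426.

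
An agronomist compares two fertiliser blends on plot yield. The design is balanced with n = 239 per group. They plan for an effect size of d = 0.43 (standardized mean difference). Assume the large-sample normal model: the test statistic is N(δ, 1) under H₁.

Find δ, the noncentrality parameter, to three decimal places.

The noncentrality parameter scales effect size by the design's sample-size factor: δ = d·√(n/2) = 0.43 × √(239/2) = 4.7006

δ ≈ 4.701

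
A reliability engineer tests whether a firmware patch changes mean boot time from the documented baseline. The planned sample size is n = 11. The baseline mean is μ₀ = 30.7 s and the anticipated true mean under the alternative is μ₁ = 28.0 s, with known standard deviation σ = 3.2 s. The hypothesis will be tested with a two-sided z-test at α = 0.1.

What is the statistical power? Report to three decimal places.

Standardized effect: d = |μ₁ − μ₀| / σ = |28.0 − 30.7| / 3.2 = 0.8438
Noncentrality parameter: δ = d·√n = 0.8438 × √11 = 2.7984
Two-sided α = 0.1 → critical value z_{0.05} = 1.645.
Power = Φ(δ − 1.645) + Φ(−δ − 1.645) = Φ(1.154) + Φ(-4.443) = 0.8757 + 0.0000 = 0.8757.

Power ≈ 0.876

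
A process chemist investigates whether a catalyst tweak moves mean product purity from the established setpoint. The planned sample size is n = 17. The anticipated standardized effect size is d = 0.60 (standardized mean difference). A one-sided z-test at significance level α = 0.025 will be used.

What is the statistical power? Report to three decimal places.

Noncentrality parameter: δ = d·√n = 0.60 × √17 = 2.4739
Critical value for a one-sided test at α = 0.025: z_α = 1.960.
Power = Φ(δ − 1.960) = Φ(0.514) = 0.6963.

Power ≈ 0.696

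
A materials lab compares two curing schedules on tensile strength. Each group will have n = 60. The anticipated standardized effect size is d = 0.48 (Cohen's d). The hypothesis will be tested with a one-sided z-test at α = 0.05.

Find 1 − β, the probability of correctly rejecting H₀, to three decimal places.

Power ≈ 0.837

Noncentrality parameter: δ = d·√(n/2) = 0.48 × √(60/2) = 2.6291
One-sided α = 0.05 → critical value z_{0.05} = 1.645.
Power = Φ(δ − 1.645) = Φ(0.984) = 0.8375.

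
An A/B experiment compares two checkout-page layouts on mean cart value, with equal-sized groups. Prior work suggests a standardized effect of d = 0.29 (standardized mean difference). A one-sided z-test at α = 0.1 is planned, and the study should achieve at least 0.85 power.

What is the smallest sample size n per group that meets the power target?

n = 128 per group

Set Φ(δ − 1.282) = 0.85; then δ − 1.282 = Φ⁻¹(0.85) = 1.036, giving δ = 2.318.
δ = d·√(n/2) ⇒ n = 2(δ/d)² = 2 × (2.318 / 0.29)² = 127.78.
Rounding up, n = 128 per group.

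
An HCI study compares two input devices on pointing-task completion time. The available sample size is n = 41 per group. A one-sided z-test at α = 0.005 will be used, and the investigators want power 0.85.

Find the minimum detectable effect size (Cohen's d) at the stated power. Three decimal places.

d ≈ 0.798

Required noncentrality: δ = z_{0.005} + z_{0.15} = 2.576 + 1.036 = 3.612.
δ = d·√(n/2) ⇒ d = δ/√(n/2) = 3.612/√(41/2) = 0.7978.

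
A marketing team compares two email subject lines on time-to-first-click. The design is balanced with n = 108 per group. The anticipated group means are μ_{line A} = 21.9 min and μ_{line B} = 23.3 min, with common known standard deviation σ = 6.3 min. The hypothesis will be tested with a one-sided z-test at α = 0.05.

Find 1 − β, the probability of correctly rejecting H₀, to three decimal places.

Standardized effect: d = |μ_{line A} − μ_{line B}| / σ = |21.9 − 23.3| / 6.3 = 0.2222
Noncentrality parameter: λ = d·√(n/2) = 0.2222 × √(108/2) = 1.6330
Critical value for a one-sided test at α = 0.05: z_α = 1.645.
Power = P(Z > 1.645 − λ) = Φ(-0.012) = 0.4953.

Power ≈ 0.495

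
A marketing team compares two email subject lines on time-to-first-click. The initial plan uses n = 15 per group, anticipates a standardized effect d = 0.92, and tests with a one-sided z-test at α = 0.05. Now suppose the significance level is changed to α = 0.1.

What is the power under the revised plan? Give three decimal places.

δ = d·√(n/2) = 0.92 × √(15/2) = 2.5195 (unchanged). New critical value: z_{0.1} = 1.282.
Revised power = Φ(δ − 1.282) = Φ(1.238) = 0.8921.

Power ≈ 0.892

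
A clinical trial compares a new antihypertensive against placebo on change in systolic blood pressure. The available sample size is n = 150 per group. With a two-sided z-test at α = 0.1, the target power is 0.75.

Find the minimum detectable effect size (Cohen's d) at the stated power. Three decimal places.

Need Φ(δ − 1.645) = 0.75, so δ = 1.645 + 0.674 = 2.319.
(Lower-tail contribution to power is negligible for δ > 0.)
δ = d·√(n/2) ⇒ d = δ/√(n/2) = 2.319/√(150/2) = 0.2678.

d ≈ 0.268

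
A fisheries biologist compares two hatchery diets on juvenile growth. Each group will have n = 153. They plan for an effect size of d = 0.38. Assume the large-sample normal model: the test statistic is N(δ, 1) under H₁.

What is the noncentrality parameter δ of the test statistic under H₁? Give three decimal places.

δ = d·√(n/2) = 0.38 × √(153/2) = 3.3236

δ ≈ 3.324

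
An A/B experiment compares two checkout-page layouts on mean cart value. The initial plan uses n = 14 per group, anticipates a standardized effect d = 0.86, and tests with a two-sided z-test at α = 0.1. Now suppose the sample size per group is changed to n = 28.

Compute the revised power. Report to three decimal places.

Power ≈ 0.942

With n = 28 per group: δ = d·√(n/2) = 0.86 × √(28/2) = 3.2178. Critical value z_{0.05} = 1.645.
Revised power = Φ(δ − 1.645) + Φ(−δ − 1.645) = Φ(1.573) + Φ(-4.863) = 0.9421 + 0.0000 = 0.9421.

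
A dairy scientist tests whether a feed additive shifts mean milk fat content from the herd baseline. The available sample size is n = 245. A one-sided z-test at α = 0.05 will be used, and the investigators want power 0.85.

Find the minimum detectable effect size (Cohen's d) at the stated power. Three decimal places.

Required noncentrality: δ = z_{0.05} + z_{0.15} = 1.645 + 1.036 = 2.681.
δ = d·√n ⇒ d = δ/√n = 2.681/√245 = 0.1713.

d ≈ 0.171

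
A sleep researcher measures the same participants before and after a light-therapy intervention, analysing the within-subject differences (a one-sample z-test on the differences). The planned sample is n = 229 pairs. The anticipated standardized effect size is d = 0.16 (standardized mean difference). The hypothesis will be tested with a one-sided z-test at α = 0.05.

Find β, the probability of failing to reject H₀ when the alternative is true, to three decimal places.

β ≈ 0.219

Noncentrality parameter: δ = d·√n = 0.16 × √229 = 2.4212
Critical value for a one-sided test at α = 0.05: z_α = 1.645.
Power = Φ(δ − 1.645) = Φ(0.776) = 0.7812.
Type II error: β = 1 − power = 1 − 0.7812 = 0.2188.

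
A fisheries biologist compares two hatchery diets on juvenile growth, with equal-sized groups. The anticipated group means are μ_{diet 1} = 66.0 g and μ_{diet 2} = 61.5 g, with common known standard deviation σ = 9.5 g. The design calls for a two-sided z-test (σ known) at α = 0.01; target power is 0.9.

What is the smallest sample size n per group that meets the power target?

n = 133 per group

Standardized effect: d = |μ_{diet 1} − μ_{diet 2}| / σ = |66.0 − 61.5| / 9.5 = 0.4737
Set Φ(δ − 2.576) = 0.9; then δ − 2.576 = Φ⁻¹(0.9) = 1.282, giving δ = 3.857.
(Ignoring the negligible lower-tail rejection probability gives the usual closed-form inversion.)
δ = d·√(n/2) ⇒ n = 2(δ/d)² = 2 × (3.857 / 0.4737)² = 132.63.
Rounding up, n = 133 per group.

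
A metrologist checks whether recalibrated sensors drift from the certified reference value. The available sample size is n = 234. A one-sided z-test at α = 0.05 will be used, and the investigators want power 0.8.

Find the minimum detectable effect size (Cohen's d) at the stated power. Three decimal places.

d ≈ 0.163

Required noncentrality: δ = z_{0.05} + z_{0.20} = 1.645 + 0.842 = 2.486.
δ = d·√n ⇒ d = δ/√n = 2.486/√234 = 0.1625.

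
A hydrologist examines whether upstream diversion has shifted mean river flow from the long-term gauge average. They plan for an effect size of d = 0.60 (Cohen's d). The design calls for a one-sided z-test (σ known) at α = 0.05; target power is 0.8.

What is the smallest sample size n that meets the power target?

n = 18

Set Φ(δ − 1.645) = 0.8; then δ − 1.645 = Φ⁻¹(0.8) = 0.842, giving δ = 2.486.
δ = d·√n ⇒ n = (δ/d)² = (2.486 / 0.60)² = 17.17.
Rounding up, n = 18.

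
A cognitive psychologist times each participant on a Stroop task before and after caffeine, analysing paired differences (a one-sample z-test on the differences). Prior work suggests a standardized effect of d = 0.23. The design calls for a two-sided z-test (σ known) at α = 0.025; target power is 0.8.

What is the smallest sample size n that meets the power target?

n = 180

For power 0.8 need Φ(δ − z_{0.0125}) = 0.8, so δ = z_{0.0125} + z_{0.20} = 2.241 + 0.842 = 3.083.
(The Φ(−δ − z_{α/2}) term is vanishingly small for δ > 0 and is dropped in the standard sample-size formula.)
δ = d·√n ⇒ n = (δ/d)² = (3.083 / 0.23)² = 179.68.
Round up to the next whole unit.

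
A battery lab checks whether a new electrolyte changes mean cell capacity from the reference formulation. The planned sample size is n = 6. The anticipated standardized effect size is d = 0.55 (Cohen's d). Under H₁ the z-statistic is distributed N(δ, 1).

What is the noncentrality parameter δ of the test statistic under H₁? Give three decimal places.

δ = d·√n = 0.55 × √6 = 1.3472

δ ≈ 1.347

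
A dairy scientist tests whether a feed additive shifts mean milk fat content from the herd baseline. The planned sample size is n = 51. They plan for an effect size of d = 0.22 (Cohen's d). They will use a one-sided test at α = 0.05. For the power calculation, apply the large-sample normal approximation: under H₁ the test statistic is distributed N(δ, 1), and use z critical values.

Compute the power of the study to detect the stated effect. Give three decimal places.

Power ≈ 0.471

Noncentrality parameter: δ = d·√n = 0.22 × √51 = 1.5711
Critical value for a one-sided test at α = 0.05: z_α = 1.645.
Power = Φ(δ − 1.645) = Φ(-0.074) = 0.4706.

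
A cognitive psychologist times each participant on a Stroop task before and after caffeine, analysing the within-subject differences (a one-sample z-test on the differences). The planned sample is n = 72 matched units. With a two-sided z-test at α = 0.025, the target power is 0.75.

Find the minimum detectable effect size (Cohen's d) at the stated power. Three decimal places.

d ≈ 0.344

Required noncentrality: δ = z_{0.0125} + z_{0.25} = 2.241 + 0.674 = 2.916.
(The second rejection-region term Φ(−δ − z_{α/2}) is negligible and dropped.)
δ = d·√n ⇒ d = δ/√n = 2.916/√72 = 0.3436.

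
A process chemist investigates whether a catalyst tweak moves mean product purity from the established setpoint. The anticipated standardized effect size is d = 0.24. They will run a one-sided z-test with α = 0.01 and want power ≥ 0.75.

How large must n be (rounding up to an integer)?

For power 0.75 need Φ(δ − z_{0.01}) = 0.75, so δ = z_{0.01} + z_{0.25} = 2.326 + 0.674 = 3.001.
δ = d·√n ⇒ n = (δ/d)² = (3.001 / 0.24)² = 156.34.
Rounding up, n = 157.

n = 157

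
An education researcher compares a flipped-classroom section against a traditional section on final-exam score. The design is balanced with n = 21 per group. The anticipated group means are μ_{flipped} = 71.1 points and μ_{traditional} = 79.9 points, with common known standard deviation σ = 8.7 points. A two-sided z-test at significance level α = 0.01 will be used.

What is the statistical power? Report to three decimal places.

Power ≈ 0.759

Standardized effect: d = |μ_{flipped} − μ_{traditional}| / σ = |71.1 − 79.9| / 8.7 = 1.0115
Noncentrality parameter: δ = d·√(n/2) = 1.0115 × √(21/2) = 3.2776
Critical value for a two-sided test at α = 0.01: z_{α/2} = 2.576.
Power = Φ(δ − 2.576) + Φ(−δ − 2.576) = Φ(0.702) + Φ(-5.853) = 0.7586 + 0.0000 = 0.7586.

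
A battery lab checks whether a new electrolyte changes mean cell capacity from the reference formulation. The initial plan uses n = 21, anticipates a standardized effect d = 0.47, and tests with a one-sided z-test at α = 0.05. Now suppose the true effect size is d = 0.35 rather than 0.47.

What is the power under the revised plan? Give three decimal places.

With d = 0.35: δ = d·√n = 0.35 × √21 = 1.6039. Critical value z_{0.05} = 1.645.
Revised power = Φ(δ − 1.645) = Φ(-0.041) = 0.4837.

Power ≈ 0.484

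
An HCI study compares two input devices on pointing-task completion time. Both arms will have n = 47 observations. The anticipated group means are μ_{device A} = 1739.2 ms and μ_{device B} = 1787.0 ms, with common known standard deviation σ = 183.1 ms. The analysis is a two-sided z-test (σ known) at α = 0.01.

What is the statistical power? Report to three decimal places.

Power ≈ 0.095

Standardized effect: d = |μ_{device A} − μ_{device B}| / σ = |1739.2 − 1787.0| / 183.1 = 0.2611
Noncentrality parameter: δ = d·√(n/2) = 0.2611 × √(47/2) = 1.2655
Critical value for a two-sided test at α = 0.01: z_{α/2} = 2.576.
Power = Φ(δ − 2.576) + Φ(−δ − 2.576) = Φ(-1.310) + Φ(-3.841) = 0.0950 + 0.0001 = 0.0951.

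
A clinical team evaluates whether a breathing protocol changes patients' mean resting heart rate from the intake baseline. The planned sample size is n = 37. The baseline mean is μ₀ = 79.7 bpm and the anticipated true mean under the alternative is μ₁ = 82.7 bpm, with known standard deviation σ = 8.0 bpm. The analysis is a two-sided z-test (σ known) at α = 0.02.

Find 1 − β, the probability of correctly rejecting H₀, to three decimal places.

Power ≈ 0.482

Standardized effect: d = |μ₁ − μ₀| / σ = |82.7 − 79.7| / 8.0 = 0.3750
Noncentrality parameter: δ = d·√n = 0.3750 × √37 = 2.2810
Two-sided α = 0.02 → critical value z_{0.01} = 2.326.
Power = Φ(δ − 2.326) + Φ(−δ − 2.326) = Φ(-0.045) + Φ(-4.607) = 0.4819 + 0.0000 = 0.4819.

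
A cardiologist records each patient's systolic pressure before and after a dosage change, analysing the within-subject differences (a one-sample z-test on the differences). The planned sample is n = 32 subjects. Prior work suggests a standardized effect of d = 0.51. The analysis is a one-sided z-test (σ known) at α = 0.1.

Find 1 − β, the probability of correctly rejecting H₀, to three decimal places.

Power ≈ 0.946

Noncentrality parameter: δ = d·√n = 0.51 × √32 = 2.8850
Critical value for a one-sided test at α = 0.1: z_α = 1.282.
Power = P(Z > 1.282 − δ) = Φ(1.603) = 0.9456.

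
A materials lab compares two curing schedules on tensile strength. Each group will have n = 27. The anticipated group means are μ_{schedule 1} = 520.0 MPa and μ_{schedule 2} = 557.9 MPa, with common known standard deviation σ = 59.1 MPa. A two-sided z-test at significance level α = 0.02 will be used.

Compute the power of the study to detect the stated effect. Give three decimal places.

Standardized effect: d = |μ_{schedule 1} − μ_{schedule 2}| / σ = |520.0 − 557.9| / 59.1 = 0.6413
Noncentrality parameter: δ = d·√(n/2) = 0.6413 × √(27/2) = 2.3562
Two-sided α = 0.02 → critical value z_{0.01} = 2.326.
Power = Φ(δ − 2.326) + Φ(−δ − 2.326) = Φ(0.030) + Φ(-4.683) = 0.5119 + 0.0000 = 0.5119.

Power ≈ 0.512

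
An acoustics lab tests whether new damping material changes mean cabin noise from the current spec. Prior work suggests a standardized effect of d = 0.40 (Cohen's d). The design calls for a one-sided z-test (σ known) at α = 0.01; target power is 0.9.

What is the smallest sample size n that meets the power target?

n = 82

Set Φ(δ − 2.326) = 0.9; then δ − 2.326 = Φ⁻¹(0.9) = 1.282, giving δ = 3.608.
δ = d·√n ⇒ n = (δ/d)² = (3.608 / 0.40)² = 81.36.
Rounding up, n = 82.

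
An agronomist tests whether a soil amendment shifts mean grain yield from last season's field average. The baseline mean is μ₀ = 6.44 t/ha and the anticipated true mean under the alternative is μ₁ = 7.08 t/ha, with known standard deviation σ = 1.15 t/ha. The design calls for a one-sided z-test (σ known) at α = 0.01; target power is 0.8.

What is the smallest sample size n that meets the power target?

Standardized effect: d = |μ₁ − μ₀| / σ = |7.08 − 6.44| / 1.15 = 0.5565
For power 0.8 need Φ(δ − z_{0.01}) = 0.8, so δ = z_{0.01} + z_{0.20} = 2.326 + 0.842 = 3.168.
δ = d·√n ⇒ n = (δ/d)² = (3.168 / 0.5565)² = 32.40.
Rounding up, n = 33.

n = 33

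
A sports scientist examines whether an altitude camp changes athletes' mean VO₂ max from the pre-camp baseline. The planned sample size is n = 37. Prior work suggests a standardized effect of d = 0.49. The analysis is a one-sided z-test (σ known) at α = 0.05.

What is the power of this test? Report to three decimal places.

Noncentrality parameter: δ = d·√n = 0.49 × √37 = 2.9806
Critical value for a one-sided test at α = 0.05: z_α = 1.645.
Power = P(Z > 1.645 − δ) = Φ(1.336) = 0.9092.

Power ≈ 0.909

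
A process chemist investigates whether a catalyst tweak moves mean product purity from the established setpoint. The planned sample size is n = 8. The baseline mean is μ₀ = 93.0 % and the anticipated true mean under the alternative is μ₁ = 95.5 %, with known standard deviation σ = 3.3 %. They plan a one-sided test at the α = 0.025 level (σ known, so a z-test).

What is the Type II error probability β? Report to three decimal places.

Standardized effect: d = |μ₁ − μ₀| / σ = |95.5 − 93.0| / 3.3 = 0.7576
Noncentrality parameter: δ = d·√n = 0.7576 × √8 = 2.1427
One-sided α = 0.025 → critical value z_{0.025} = 1.960.
Power = Φ(δ − 1.960) = Φ(0.183) = 0.5725.
Type II error: β = 1 − power = 1 − 0.5725 = 0.4275.

β ≈ 0.427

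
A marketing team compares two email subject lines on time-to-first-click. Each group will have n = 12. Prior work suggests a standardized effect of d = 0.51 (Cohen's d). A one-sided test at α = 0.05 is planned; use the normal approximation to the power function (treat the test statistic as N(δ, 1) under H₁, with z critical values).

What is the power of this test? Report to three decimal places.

Power ≈ 0.346

Noncentrality parameter: δ = d·√(n/2) = 0.51 × √(12/2) = 1.2492
Critical value for a one-sided test at α = 0.05: z_α = 1.645.
Power = P(Z > 1.645 − δ) = Φ(-0.396) = 0.3462.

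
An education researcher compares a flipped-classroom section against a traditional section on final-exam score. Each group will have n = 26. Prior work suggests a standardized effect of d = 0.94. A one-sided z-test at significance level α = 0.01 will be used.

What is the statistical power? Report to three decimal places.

Noncentrality parameter: δ = d·√(n/2) = 0.94 × √(26/2) = 3.3892
Critical value for a one-sided test at α = 0.01: z_α = 2.326.
Power = Φ(δ − 2.326) = Φ(1.063) = 0.8561.

Power ≈ 0.856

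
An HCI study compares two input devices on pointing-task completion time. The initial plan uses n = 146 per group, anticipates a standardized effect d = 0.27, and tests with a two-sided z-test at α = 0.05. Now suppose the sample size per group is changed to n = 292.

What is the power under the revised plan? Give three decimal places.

Power ≈ 0.904

With n = 292 per group: δ = d·√(n/2) = 0.27 × √(292/2) = 3.2624. Critical value z_{0.025} = 1.960.
Revised power = Φ(δ − 1.960) + Φ(−δ − 1.960) = Φ(1.302) + Φ(-5.222) = 0.9036 + 0.0000 = 0.9036.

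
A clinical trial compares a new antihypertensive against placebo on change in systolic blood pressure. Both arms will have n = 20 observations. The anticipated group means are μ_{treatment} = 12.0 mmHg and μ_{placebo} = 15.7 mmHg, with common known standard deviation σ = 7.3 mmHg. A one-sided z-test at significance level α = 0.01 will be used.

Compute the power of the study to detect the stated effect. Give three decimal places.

Power ≈ 0.235

Standardized effect: d = |μ_{treatment} − μ_{placebo}| / σ = |12.0 − 15.7| / 7.3 = 0.5068
Noncentrality parameter: δ = d·√(n/2) = 0.5068 × √(20/2) = 1.6028
One-sided α = 0.01 → critical value z_{0.01} = 2.326.
Power = P(Z > 2.326 − δ) = Φ(-0.724) = 0.2347.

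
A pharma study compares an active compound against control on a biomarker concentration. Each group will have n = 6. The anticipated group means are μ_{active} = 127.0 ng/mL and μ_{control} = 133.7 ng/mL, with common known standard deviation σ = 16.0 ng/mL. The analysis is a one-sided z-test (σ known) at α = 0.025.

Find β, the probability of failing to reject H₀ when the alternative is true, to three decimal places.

Standardized effect: d = |μ_{active} − μ_{control}| / σ = |127.0 − 133.7| / 16.0 = 0.4188
Noncentrality parameter: δ = d·√(n/2) = 0.4188 × √(6/2) = 0.7253
Critical value for a one-sided test at α = 0.025: z_α = 1.960.
Power = P(Z > 1.960 − δ) = Φ(-1.235) = 0.1085.
Type II error: β = 1 − power = 1 − 0.1085 = 0.8915.

β ≈ 0.892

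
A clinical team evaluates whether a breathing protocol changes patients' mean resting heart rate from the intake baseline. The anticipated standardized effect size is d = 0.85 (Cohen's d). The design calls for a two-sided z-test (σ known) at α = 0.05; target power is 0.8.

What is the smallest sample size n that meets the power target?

n = 11

For power 0.8 need Φ(δ − z_{0.025}) = 0.8, so δ = z_{0.025} + z_{0.20} = 1.960 + 0.842 = 2.802.
(The Φ(−δ − z_{α/2}) term is vanishingly small for δ > 0 and is dropped in the standard sample-size formula.)
δ = d·√n ⇒ n = (δ/d)² = (2.802 / 0.85)² = 10.86.
Rounding up, n = 11.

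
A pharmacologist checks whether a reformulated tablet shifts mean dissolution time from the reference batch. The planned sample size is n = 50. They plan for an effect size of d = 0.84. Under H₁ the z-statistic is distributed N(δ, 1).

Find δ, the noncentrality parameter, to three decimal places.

δ ≈ 5.940

δ = d·√n = 0.84 × √50 = 5.9397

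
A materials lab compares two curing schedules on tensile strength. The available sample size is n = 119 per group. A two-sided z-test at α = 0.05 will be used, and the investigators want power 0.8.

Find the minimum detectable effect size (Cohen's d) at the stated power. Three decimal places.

Required noncentrality: δ = z_{0.025} + z_{0.20} = 1.960 + 0.842 = 2.802.
(Lower-tail contribution to power is negligible for δ > 0.)
δ = d·√(n/2) ⇒ d = δ/√(n/2) = 2.802/√(119/2) = 0.3632.

d ≈ 0.363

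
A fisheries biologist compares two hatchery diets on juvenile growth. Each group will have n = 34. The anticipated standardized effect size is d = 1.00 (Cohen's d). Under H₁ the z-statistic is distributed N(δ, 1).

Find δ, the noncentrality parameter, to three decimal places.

The noncentrality parameter scales effect size by the design's sample-size factor: δ = d·√(n/2) = 1.00 × √(34/2) = 4.1231

δ ≈ 4.123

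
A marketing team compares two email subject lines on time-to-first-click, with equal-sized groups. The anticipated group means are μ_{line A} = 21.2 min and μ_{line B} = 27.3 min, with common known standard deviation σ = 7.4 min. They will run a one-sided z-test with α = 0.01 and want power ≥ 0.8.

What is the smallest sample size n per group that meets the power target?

n = 30 per group

Standardized effect: d = |μ_{line A} − μ_{line B}| / σ = |21.2 − 27.3| / 7.4 = 0.8243
Set Φ(δ − 2.326) = 0.8; then δ − 2.326 = Φ⁻¹(0.8) = 0.842, giving δ = 3.168.
δ = d·√(n/2) ⇒ n = 2(δ/d)² = 2 × (3.168 / 0.8243)² = 29.54.
Round up to the next whole unit.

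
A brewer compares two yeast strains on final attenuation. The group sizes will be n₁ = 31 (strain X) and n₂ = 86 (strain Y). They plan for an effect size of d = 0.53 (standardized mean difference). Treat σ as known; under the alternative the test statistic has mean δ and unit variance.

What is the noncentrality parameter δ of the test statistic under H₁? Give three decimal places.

δ ≈ 2.530

δ = d / √(1/n₁ + 1/n₂) = 0.53 / √(1/31 + 1/86) = 2.5300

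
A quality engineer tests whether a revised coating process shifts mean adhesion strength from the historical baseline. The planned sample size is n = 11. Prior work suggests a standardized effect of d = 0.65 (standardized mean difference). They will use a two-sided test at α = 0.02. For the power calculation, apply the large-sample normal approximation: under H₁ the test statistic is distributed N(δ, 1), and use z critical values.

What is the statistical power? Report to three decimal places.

Noncentrality parameter: δ = d·√n = 0.65 × √11 = 2.1558
Two-sided α = 0.02 → critical value z_{0.01} = 2.326.
Power = Φ(δ − 2.326) + Φ(−δ − 2.326) = Φ(-0.171) + Φ(-4.482) = 0.4323 + 0.0000 = 0.4323.

Power ≈ 0.432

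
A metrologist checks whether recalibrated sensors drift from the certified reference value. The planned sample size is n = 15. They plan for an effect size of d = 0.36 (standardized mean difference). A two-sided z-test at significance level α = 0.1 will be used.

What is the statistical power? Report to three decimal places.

Noncentrality parameter: δ = d·√n = 0.36 × √15 = 1.3943
Two-sided α = 0.1 → critical value z_{0.05} = 1.645.
Power = Φ(δ − 1.645) + Φ(−δ − 1.645) = Φ(-0.251) + Φ(-3.039) = 0.4011 + 0.0012 = 0.4023.

Power ≈ 0.402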